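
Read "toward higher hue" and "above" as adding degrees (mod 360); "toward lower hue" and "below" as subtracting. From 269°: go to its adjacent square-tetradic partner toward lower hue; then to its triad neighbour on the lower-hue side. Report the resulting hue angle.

59°

−90° (square ↓): 269 − 90 = 179°
−120° (triadic ↓): 179 − 120 = 59°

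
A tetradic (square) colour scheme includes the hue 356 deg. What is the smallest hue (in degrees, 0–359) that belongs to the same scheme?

86°

A square tetradic scheme places four hues every 90°.
The full set through 356° is {86°, 176°, 266°, 356°}.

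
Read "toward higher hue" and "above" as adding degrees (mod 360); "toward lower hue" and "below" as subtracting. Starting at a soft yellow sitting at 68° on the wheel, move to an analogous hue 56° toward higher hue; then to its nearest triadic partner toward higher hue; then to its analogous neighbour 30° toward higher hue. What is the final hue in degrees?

analog 56° ↑ +56°: 68 + 56 = 124°
triadic ↑ +120°: 124 + 120 = 244°
analog 30° ↑ +30°: 244 + 30 = 274°

274°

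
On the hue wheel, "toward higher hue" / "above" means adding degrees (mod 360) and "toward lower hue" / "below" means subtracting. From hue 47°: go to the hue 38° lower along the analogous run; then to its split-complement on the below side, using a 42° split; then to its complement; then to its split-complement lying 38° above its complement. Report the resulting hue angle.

47 − 38 = 9°   (analog 38° ↓)
9 + 138 = 147°   (split-comp 42° ↓)
147 + 180 = 327°   (complement)
327 + 218 = 545 → 545 − 360 = 185°   (split-comp 38° ↑)

185°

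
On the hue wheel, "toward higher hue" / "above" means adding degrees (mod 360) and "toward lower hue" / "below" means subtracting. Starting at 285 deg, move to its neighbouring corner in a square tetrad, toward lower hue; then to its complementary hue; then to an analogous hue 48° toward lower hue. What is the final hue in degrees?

square ↓ −90°: 285 − 90 = 195°
complement +180°: 195 + 180 = 375 → 375 − 360 = 15°
analog 48° ↓ −48°: 15 − 48 = -33 → -33 + 360 = 327°

327°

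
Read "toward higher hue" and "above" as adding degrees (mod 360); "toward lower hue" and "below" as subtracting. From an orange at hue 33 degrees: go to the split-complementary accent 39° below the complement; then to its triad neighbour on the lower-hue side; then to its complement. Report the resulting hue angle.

+141° (split-comp 39° ↓): 33 + 141 = 174°
−120° (triadic ↓): 174 − 120 = 54°
+180° (complement): 54 + 180 = 234°

234°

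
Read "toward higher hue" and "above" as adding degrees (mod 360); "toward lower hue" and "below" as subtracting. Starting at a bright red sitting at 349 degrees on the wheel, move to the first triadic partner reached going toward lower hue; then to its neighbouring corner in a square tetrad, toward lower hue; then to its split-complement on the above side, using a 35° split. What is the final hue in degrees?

triadic ↓ −120°: 349 − 120 = 229°
square ↓ −90°: 229 − 90 = 139°
split-comp 35° ↑ +215°: 139 + 215 = 354°

354°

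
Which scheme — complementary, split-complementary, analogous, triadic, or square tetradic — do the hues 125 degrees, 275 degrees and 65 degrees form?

split-complementary

Sort the hues: 65°, 125°, 275°.
Successive gaps around the wheel: 60°, 150°, 150°.
Two 150° gaps and one 60° gap — a base hue opposite a pair of accents 30° either side of its complement — is the split-complementary pattern.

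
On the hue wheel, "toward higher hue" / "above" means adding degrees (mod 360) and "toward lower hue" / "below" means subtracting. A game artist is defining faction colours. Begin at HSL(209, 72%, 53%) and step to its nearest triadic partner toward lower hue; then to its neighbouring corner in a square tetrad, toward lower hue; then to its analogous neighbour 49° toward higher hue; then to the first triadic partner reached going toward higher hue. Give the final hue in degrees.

triadic ↓ −120°: 209 − 120 = 89°
square ↓ −90°: 89 − 90 = -1 → -1 + 360 = 359°
analog 49° ↑ +49°: 359 + 49 = 408 → 408 − 360 = 48°
triadic ↑ +120°: 48 + 120 = 168°

168°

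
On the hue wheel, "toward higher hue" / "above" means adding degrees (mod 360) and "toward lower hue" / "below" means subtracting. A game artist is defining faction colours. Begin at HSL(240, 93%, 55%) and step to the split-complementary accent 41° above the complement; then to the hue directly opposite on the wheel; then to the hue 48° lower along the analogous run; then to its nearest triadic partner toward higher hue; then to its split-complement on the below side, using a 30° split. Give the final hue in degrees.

143°

+221° (split-comp 41° ↑): 240 + 221 = 461 → 461 − 360 = 101°
+180° (complement): 101 + 180 = 281°
−48° (analog 48° ↓): 281 − 48 = 233°
+120° (triadic ↑): 233 + 120 = 353°
+150° (split-comp 30° ↓): 353 + 150 = 503 → 503 − 360 = 143°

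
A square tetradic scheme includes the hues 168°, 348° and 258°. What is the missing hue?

78°

A square tetradic scheme places four hues every 90°.
The full set through 168° is {78°, 168°, 258°, 348°}.
Given {168°, 258°, 348°}, the missing hue is 78°.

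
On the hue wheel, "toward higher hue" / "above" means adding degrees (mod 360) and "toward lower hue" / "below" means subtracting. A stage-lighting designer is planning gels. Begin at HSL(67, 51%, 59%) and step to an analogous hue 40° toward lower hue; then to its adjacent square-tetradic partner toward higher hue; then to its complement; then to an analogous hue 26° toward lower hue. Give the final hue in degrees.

67 − 40 = 27°   (analog 40° ↓)
27 + 90 = 117°   (square ↑)
117 + 180 = 297°   (complement)
297 − 26 = 271°   (analog 26° ↓)

271°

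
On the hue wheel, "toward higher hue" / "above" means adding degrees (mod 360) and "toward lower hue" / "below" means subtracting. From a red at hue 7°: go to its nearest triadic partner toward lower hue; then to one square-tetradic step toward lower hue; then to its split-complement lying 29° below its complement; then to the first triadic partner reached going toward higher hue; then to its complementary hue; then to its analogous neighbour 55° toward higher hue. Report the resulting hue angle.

303°

7 − 120 = -113 → -113 + 360 = 247°   (triadic ↓)
247 − 90 = 157°   (square ↓)
157 + 151 = 308°   (split-comp 29° ↓)
308 + 120 = 428 → 428 − 360 = 68°   (triadic ↑)
68 + 180 = 248°   (complement)
248 + 55 = 303°   (analog 55° ↑)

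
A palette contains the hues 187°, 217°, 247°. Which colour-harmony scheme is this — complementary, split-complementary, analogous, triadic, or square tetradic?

analogous

Sort the hues: 187°, 217°, 247°.
Successive gaps around the wheel: 30°, 30°, 300°.
A run of hues at equal small steps (30°) with one large closing gap is an analogous group.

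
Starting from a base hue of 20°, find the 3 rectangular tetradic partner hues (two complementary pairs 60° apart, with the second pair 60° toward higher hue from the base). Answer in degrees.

80°, 200°, 260°

A rectangular tetradic uses two complementary pairs 60° apart: offsets 0°, 60°, 180°, 240°.
20 + 60 = 80°
20 + 180 = 200°
20 + 240 = 260°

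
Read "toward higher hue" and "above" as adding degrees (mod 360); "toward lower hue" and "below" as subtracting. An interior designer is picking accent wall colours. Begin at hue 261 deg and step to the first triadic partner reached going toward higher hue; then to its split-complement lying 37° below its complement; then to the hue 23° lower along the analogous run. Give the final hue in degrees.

141°

triadic ↑ +120°: 261 + 120 = 381 → 381 − 360 = 21°
split-comp 37° ↓ +143°: 21 + 143 = 164°
analog 23° ↓ −23°: 164 − 23 = 141°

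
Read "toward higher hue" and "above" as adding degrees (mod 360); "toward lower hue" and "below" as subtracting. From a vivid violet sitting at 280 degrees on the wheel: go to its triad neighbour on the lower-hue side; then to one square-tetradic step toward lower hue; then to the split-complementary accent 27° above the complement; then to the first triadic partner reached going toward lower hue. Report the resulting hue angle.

280 − 120 = 160°   (triadic ↓)
160 − 90 = 70°   (square ↓)
70 + 207 = 277°   (split-comp 27° ↑)
277 − 120 = 157°   (triadic ↓)

157°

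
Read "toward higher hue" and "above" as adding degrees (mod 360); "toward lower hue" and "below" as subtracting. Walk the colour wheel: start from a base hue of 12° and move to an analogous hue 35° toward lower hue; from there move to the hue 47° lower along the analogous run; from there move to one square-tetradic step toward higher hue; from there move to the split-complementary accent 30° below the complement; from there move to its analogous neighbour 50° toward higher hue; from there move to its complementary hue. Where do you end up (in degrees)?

12 − 35 = -23 → -23 + 360 = 337°   (analog 35° ↓)
337 − 47 = 290°   (analog 47° ↓)
290 + 90 = 380 → 380 − 360 = 20°   (square ↑)
20 + 150 = 170°   (split-comp 30° ↓)
170 + 50 = 220°   (analog 50° ↑)
220 + 180 = 400 → 400 − 360 = 40°   (complement)

40°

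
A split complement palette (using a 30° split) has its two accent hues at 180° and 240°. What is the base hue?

30°

The accents sit 30° either side of the complement, so the complement is their short-arc midpoint on the wheel.
Short-arc midpoint of 180° and 240°: 210°.
Base is 180° from the complement: 210 − 180 = 30°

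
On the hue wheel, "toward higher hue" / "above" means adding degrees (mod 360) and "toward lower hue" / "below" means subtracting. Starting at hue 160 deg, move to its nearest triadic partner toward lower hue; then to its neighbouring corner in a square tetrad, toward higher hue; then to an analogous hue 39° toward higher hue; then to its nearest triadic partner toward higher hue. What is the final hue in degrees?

289°

triadic ↓ −120°: 160 − 120 = 40°
square ↑ +90°: 40 + 90 = 130°
analog 39° ↑ +39°: 130 + 39 = 169°
triadic ↑ +120°: 169 + 120 = 289°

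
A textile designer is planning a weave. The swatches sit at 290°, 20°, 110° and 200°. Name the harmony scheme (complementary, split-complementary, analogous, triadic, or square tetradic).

Sort the hues: 20°, 110°, 200°, 290°.
Successive gaps around the wheel: 90°, 90°, 90°, 90°.
Four hues every 90° form a square tetradic scheme.

square tetradic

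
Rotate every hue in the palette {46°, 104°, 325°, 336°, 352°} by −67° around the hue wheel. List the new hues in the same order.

339°, 37°, 258°, 269°, 285°

46 − 67 = -21 → -21 + 360 = 339°
104 − 67 = 37°
325 − 67 = 258°
336 − 67 = 269°
352 − 67 = 285°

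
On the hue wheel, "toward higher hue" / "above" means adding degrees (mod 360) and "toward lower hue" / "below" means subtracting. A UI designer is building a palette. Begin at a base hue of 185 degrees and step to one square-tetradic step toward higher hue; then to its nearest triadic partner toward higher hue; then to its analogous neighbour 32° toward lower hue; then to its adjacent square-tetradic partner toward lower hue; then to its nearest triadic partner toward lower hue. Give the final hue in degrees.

square ↑ +90°: 185 + 90 = 275°
triadic ↑ +120°: 275 + 120 = 395 → 395 − 360 = 35°
analog 32° ↓ −32°: 35 − 32 = 3°
square ↓ −90°: 3 − 90 = -87 → -87 + 360 = 273°
triadic ↓ −120°: 273 − 120 = 153°

153°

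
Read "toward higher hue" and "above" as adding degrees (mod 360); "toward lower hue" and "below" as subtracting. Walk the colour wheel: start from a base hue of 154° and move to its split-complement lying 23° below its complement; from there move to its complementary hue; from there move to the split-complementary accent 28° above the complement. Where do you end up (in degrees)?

339°

split-comp 23° ↓ +157°: 154 + 157 = 311°
complement +180°: 311 + 180 = 491 → 491 − 360 = 131°
split-comp 28° ↑ +208°: 131 + 208 = 339°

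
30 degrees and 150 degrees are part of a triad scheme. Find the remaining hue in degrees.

270°

A triad places three hues 120° apart.
The full set through 30° is {30°, 150°, 270°}.
Given {30°, 150°}, the missing hue is 270°.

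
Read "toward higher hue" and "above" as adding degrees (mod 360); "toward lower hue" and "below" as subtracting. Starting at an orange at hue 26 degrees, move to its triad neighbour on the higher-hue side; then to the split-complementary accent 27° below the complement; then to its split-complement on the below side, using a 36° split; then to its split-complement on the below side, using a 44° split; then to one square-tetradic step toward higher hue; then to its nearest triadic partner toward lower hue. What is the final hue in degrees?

189°

+120° (triadic ↑): 26 + 120 = 146°
+153° (split-comp 27° ↓): 146 + 153 = 299°
+144° (split-comp 36° ↓): 299 + 144 = 443 → 443 − 360 = 83°
+136° (split-comp 44° ↓): 83 + 136 = 219°
+90° (square ↑): 219 + 90 = 309°
−120° (triadic ↓): 309 − 120 = 189°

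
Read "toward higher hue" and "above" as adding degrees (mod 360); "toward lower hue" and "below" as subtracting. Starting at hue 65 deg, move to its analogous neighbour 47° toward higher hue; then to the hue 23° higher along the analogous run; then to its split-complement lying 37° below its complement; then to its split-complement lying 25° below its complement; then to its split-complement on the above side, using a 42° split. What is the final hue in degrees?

295°

65 + 47 = 112°   (analog 47° ↑)
112 + 23 = 135°   (analog 23° ↑)
135 + 143 = 278°   (split-comp 37° ↓)
278 + 155 = 433 → 433 − 360 = 73°   (split-comp 25° ↓)
73 + 222 = 295°   (split-comp 42° ↑)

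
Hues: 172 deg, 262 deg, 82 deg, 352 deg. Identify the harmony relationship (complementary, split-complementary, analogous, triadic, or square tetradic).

square tetradic

Sort the hues: 82°, 172°, 262°, 352°.
Successive gaps around the wheel: 90°, 90°, 90°, 90°.
Four hues every 90° form a square tetradic scheme.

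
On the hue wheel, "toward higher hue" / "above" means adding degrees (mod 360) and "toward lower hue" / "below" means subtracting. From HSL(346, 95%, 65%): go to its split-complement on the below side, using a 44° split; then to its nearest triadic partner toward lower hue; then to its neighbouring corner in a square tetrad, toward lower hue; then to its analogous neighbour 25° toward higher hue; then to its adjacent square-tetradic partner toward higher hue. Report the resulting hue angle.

346 + 136 = 482 → 482 − 360 = 122°   (split-comp 44° ↓)
122 − 120 = 2°   (triadic ↓)
2 − 90 = -88 → -88 + 360 = 272°   (square ↓)
272 + 25 = 297°   (analog 25° ↑)
297 + 90 = 387 → 387 − 360 = 27°   (square ↑)

27°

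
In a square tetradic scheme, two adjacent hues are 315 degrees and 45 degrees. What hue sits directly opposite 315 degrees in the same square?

A square tetradic scheme places four hues 90° apart; opposite corners are 180° apart.
315 + 180 = 495 → 495 − 360 = 135°

135°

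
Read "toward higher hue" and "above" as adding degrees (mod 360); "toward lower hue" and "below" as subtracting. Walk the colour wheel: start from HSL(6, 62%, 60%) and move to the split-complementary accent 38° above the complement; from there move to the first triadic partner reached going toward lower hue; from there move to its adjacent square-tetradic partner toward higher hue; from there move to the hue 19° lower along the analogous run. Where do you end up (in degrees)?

+218° (split-comp 38° ↑): 6 + 218 = 224°
−120° (triadic ↓): 224 − 120 = 104°
+90° (square ↑): 104 + 90 = 194°
−19° (analog 19° ↓): 194 − 19 = 175°

175°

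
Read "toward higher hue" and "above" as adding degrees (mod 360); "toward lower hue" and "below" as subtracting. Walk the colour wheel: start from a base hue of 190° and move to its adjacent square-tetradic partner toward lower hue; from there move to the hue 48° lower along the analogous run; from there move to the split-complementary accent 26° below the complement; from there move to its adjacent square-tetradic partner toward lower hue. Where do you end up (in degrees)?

190 − 90 = 100°   (square ↓)
100 − 48 = 52°   (analog 48° ↓)
52 + 154 = 206°   (split-comp 26° ↓)
206 − 90 = 116°   (square ↓)

116°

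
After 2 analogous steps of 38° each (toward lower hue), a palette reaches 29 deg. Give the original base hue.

2 steps of 38° (toward lower hue) give a net shift of −76°.
Start = end − shift: 29 + 76 = 105°

105°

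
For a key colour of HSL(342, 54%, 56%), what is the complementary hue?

162°

The complement sits 180° across the wheel.
342 + 180 = 522 → 522 − 360 = 162°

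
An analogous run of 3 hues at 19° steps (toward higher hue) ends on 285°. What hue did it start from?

247°

2 steps of 19° (toward higher hue) give a net shift of +38°.
Start = end − shift: 285 − 38 = 247°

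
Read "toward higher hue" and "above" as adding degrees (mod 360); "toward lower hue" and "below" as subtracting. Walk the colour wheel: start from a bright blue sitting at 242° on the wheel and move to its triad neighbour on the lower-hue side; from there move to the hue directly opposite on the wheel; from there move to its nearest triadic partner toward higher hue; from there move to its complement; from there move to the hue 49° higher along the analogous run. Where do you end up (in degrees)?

−120° (triadic ↓): 242 − 120 = 122°
+180° (complement): 122 + 180 = 302°
+120° (triadic ↑): 302 + 120 = 422 → 422 − 360 = 62°
+180° (complement): 62 + 180 = 242°
+49° (analog 49° ↑): 242 + 49 = 291°

291°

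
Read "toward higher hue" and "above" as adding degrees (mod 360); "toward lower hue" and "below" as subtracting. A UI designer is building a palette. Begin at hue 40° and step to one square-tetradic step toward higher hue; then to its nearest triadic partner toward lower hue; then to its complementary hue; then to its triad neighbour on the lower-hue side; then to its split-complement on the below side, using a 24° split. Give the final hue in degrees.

226°

40 + 90 = 130°   (square ↑)
130 − 120 = 10°   (triadic ↓)
10 + 180 = 190°   (complement)
190 − 120 = 70°   (triadic ↓)
70 + 156 = 226°   (split-comp 24° ↓)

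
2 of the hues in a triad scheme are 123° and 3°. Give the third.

243°

A triad places three hues 120° apart.
The full set through 3° is {3°, 123°, 243°}.
Given {3°, 123°}, the missing hue is 243°.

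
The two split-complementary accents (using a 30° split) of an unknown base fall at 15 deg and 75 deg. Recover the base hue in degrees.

The accents sit 30° either side of the complement, so the complement is their short-arc midpoint on the wheel.
Short-arc midpoint of 15° and 75°: 45°.
Base is 180° from the complement: 45 − 180 = -135 → -135 + 360 = 225°

225°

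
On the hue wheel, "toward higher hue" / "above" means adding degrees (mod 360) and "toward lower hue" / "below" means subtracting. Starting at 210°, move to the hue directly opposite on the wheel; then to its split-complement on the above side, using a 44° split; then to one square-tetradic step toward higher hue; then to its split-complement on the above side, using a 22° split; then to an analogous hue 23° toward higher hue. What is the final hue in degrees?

210 + 180 = 390 → 390 − 360 = 30°   (complement)
30 + 224 = 254°   (split-comp 44° ↑)
254 + 90 = 344°   (square ↑)
344 + 202 = 546 → 546 − 360 = 186°   (split-comp 22° ↑)
186 + 23 = 209°   (analog 23° ↑)

209°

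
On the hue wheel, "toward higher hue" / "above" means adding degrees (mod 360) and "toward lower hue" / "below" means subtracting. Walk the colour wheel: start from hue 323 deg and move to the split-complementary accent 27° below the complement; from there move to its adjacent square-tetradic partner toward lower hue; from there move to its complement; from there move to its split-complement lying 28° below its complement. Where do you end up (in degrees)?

split-comp 27° ↓ +153°: 323 + 153 = 476 → 476 − 360 = 116°
square ↓ −90°: 116 − 90 = 26°
complement +180°: 26 + 180 = 206°
split-comp 28° ↓ +152°: 206 + 152 = 358°

358°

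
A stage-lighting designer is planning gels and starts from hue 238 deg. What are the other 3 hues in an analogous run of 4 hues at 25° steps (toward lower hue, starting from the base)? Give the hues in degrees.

Analogous hues sit every 25° along the wheel.
238 − 25 = 213°
238 − 50 = 188°
238 − 75 = 163°

213°, 188°, 163°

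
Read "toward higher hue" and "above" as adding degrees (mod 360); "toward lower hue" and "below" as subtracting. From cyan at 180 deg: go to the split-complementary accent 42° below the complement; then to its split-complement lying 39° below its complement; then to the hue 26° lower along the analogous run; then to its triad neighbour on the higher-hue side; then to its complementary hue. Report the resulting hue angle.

13°

+138° (split-comp 42° ↓): 180 + 138 = 318°
+141° (split-comp 39° ↓): 318 + 141 = 459 → 459 − 360 = 99°
−26° (analog 26° ↓): 99 − 26 = 73°
+120° (triadic ↑): 73 + 120 = 193°
+180° (complement): 193 + 180 = 373 → 373 − 360 = 13°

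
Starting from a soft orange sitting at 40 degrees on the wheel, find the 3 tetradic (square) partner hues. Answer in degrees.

40 + 90 = 130°
40 + 180 = 220°
40 + 270 = 310°

130°, 220°, and 310°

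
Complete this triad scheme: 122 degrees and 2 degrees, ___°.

A triad places three hues 120° apart.
The full set through 2° is {2°, 122°, 242°}.
Given {2°, 122°}, the missing hue is 242°.

242°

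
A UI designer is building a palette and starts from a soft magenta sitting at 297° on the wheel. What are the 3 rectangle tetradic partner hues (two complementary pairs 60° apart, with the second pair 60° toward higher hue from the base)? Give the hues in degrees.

357°, 117° and 177°

A rectangular tetradic uses two complementary pairs 60° apart: offsets 0°, 60°, 180°, 240°.
297 + 60 = 357°
297 + 180 = 477 → 477 − 360 = 117°
297 + 240 = 537 → 537 − 360 = 177°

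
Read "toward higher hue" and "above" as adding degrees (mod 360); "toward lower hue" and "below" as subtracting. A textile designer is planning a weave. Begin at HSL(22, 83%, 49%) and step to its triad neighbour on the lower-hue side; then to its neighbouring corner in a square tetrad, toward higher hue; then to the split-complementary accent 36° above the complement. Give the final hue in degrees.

208°

−120° (triadic ↓): 22 − 120 = -98 → -98 + 360 = 262°
+90° (square ↑): 262 + 90 = 352°
+216° (split-comp 36° ↑): 352 + 216 = 568 → 568 − 360 = 208°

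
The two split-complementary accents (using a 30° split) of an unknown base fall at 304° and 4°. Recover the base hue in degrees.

The accents sit 30° either side of the complement, so the complement is their short-arc midpoint on the wheel.
Short-arc midpoint of 304° and 4°: 334°.
Base is 180° from the complement: 334 − 180 = 154°

154°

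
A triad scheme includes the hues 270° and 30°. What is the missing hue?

150°

A triad places three hues 120° apart.
The full set through 30° is {30°, 150°, 270°}.
Given {30°, 270°}, the missing hue is 150°.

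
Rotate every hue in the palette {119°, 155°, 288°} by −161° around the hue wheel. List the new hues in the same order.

318°, 354°, 127°

119 − 161 = -42 → -42 + 360 = 318°
155 − 161 = -6 → -6 + 360 = 354°
288 − 161 = 127°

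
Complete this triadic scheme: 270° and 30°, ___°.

150°

A triad places three hues 120° apart.
The full set through 30° is {30°, 150°, 270°}.
Given {30°, 270°}, the missing hue is 150°.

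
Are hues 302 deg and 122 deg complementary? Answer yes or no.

Angular distance: |302 − 122| = 180 = 180°.
Complementary requires 180°.

yes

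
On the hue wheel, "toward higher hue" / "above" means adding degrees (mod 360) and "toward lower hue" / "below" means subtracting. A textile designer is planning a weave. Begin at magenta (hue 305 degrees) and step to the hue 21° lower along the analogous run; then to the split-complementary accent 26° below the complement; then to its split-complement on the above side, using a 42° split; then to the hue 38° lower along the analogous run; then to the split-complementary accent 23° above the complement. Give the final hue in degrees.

105°

305 − 21 = 284°   (analog 21° ↓)
284 + 154 = 438 → 438 − 360 = 78°   (split-comp 26° ↓)
78 + 222 = 300°   (split-comp 42° ↑)
300 − 38 = 262°   (analog 38° ↓)
262 + 203 = 465 → 465 − 360 = 105°   (split-comp 23° ↑)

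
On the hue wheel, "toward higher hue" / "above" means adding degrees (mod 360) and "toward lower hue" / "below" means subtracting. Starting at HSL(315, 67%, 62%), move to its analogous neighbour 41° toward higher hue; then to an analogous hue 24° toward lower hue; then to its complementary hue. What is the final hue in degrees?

152°

+41° (analog 41° ↑): 315 + 41 = 356°
−24° (analog 24° ↓): 356 − 24 = 332°
+180° (complement): 332 + 180 = 512 → 512 − 360 = 152°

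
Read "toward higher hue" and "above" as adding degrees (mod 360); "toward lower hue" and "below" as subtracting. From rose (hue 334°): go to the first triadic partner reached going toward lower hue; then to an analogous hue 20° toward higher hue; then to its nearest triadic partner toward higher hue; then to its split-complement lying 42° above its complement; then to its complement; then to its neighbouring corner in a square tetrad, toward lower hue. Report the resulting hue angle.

−120° (triadic ↓): 334 − 120 = 214°
+20° (analog 20° ↑): 214 + 20 = 234°
+120° (triadic ↑): 234 + 120 = 354°
+222° (split-comp 42° ↑): 354 + 222 = 576 → 576 − 360 = 216°
+180° (complement): 216 + 180 = 396 → 396 − 360 = 36°
−90° (square ↓): 36 − 90 = -54 → -54 + 360 = 306°

306°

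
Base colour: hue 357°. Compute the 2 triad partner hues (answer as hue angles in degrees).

A triad places three hues 120° apart.
357 + 120 = 477 → 477 − 360 = 117°
357 + 240 = 597 → 597 − 360 = 237°

117° and 237°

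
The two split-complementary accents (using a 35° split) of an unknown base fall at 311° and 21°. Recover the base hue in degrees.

166°

The accents sit 35° either side of the complement, so the complement is their short-arc midpoint on the wheel.
Short-arc midpoint of 311° and 21°: 346°.
Base is 180° from the complement: 346 − 180 = 166°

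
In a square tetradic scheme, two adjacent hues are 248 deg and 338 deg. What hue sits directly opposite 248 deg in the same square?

68°

A square tetradic scheme places four hues 90° apart; opposite corners are 180° apart.
248 + 180 = 428 → 428 − 360 = 68°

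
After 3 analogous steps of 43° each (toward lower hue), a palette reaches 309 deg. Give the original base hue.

3 steps of 43° (toward lower hue) give a net shift of −129°.
Start = end − shift: 309 + 129 = 438 → 438 − 360 = 78°

78°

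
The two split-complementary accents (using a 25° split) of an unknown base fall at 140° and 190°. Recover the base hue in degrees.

The accents sit 25° either side of the complement, so the complement is their short-arc midpoint on the wheel.
Short-arc midpoint of 140° and 190°: 165°.
Base is 180° from the complement: 165 − 180 = -15 → -15 + 360 = 345°

345°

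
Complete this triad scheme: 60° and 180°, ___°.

300°

A triad places three hues 120° apart.
The full set through 60° is {60°, 180°, 300°}.
Given {60°, 180°}, the missing hue is 300°.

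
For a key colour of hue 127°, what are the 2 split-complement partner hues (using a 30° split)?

277° and 337°

Split-complementary hues sit 30° either side of the complement.
Complement of 127°: 127 + 180 = 307°
307 − 30 = 277°
307 + 30 = 337°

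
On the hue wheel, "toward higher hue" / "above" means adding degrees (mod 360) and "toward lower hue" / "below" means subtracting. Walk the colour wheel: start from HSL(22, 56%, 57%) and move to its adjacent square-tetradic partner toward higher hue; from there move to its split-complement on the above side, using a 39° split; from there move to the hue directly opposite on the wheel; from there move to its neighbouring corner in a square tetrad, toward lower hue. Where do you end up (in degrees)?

61°

square ↑ +90°: 22 + 90 = 112°
split-comp 39° ↑ +219°: 112 + 219 = 331°
complement +180°: 331 + 180 = 511 → 511 − 360 = 151°
square ↓ −90°: 151 − 90 = 61°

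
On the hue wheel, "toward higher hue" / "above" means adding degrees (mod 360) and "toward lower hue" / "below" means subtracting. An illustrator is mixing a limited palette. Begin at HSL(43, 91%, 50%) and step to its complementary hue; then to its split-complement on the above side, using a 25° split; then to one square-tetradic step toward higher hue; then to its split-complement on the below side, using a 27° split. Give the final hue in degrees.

311°

+180° (complement): 43 + 180 = 223°
+205° (split-comp 25° ↑): 223 + 205 = 428 → 428 − 360 = 68°
+90° (square ↑): 68 + 90 = 158°
+153° (split-comp 27° ↓): 158 + 153 = 311°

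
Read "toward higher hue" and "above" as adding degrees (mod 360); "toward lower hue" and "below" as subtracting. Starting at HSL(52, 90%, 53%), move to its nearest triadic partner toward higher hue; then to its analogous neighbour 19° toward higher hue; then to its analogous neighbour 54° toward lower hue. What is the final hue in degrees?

triadic ↑ +120°: 52 + 120 = 172°
analog 19° ↑ +19°: 172 + 19 = 191°
analog 54° ↓ −54°: 191 − 54 = 137°

137°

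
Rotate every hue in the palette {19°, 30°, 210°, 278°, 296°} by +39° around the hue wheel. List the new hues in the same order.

19 + 39 = 58°
30 + 39 = 69°
210 + 39 = 249°
278 + 39 = 317°
296 + 39 = 335°

58°, 69°, 249°, 317°, 335°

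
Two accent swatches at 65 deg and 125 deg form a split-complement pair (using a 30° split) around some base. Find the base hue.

275°

The accents sit 30° either side of the complement, so the complement is their short-arc midpoint on the wheel.
Short-arc midpoint of 65° and 125°: 95°.
Base is 180° from the complement: 95 − 180 = -85 → -85 + 360 = 275°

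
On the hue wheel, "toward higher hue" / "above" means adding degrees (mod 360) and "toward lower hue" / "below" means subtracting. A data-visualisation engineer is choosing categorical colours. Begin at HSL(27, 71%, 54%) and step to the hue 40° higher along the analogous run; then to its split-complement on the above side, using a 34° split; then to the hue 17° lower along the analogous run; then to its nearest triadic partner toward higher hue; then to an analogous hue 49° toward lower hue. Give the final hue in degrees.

analog 40° ↑ +40°: 27 + 40 = 67°
split-comp 34° ↑ +214°: 67 + 214 = 281°
analog 17° ↓ −17°: 281 − 17 = 264°
triadic ↑ +120°: 264 + 120 = 384 → 384 − 360 = 24°
analog 49° ↓ −49°: 24 − 49 = -25 → -25 + 360 = 335°

335°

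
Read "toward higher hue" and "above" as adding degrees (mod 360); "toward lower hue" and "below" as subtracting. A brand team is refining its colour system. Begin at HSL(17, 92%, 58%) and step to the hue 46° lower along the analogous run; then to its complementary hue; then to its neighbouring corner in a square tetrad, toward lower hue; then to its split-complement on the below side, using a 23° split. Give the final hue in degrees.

218°

17 − 46 = -29 → -29 + 360 = 331°   (analog 46° ↓)
331 + 180 = 511 → 511 − 360 = 151°   (complement)
151 − 90 = 61°   (square ↓)
61 + 157 = 218°   (split-comp 23° ↓)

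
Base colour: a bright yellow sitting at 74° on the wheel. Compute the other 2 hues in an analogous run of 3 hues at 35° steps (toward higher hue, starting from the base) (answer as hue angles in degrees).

Analogous hues sit every 35° along the wheel.
74 + 35 = 109°
74 + 70 = 144°

109° and 144°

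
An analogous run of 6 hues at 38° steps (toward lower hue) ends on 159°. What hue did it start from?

5 steps of 38° (toward lower hue) give a net shift of −190°.
Start = end − shift: 159 + 190 = 349°

349°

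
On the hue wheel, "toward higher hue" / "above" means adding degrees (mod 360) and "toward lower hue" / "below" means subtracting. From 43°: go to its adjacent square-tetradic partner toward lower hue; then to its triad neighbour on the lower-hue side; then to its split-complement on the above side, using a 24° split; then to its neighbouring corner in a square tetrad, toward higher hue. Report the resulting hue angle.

127°

43 − 90 = -47 → -47 + 360 = 313°   (square ↓)
313 − 120 = 193°   (triadic ↓)
193 + 204 = 397 → 397 − 360 = 37°   (split-comp 24° ↑)
37 + 90 = 127°   (square ↑)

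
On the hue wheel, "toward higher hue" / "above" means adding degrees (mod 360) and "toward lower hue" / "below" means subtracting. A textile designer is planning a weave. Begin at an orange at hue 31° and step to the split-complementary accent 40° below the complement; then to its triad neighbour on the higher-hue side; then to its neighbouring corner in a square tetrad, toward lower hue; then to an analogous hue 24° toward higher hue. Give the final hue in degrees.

split-comp 40° ↓ +140°: 31 + 140 = 171°
triadic ↑ +120°: 171 + 120 = 291°
square ↓ −90°: 291 − 90 = 201°
analog 24° ↑ +24°: 201 + 24 = 225°

225°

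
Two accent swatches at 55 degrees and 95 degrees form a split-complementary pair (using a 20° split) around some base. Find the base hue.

The accents sit 20° either side of the complement, so the complement is their short-arc midpoint on the wheel.
Short-arc midpoint of 55° and 95°: 75°.
Base is 180° from the complement: 75 − 180 = -105 → -105 + 360 = 255°

255°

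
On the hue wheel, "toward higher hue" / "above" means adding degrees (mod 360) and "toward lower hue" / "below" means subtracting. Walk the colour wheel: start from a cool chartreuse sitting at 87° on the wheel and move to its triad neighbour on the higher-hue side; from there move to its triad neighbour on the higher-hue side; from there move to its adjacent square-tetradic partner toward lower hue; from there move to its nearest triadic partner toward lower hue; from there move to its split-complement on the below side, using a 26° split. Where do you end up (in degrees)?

271°

+120° (triadic ↑): 87 + 120 = 207°
+120° (triadic ↑): 207 + 120 = 327°
−90° (square ↓): 327 − 90 = 237°
−120° (triadic ↓): 237 − 120 = 117°
+154° (split-comp 26° ↓): 117 + 154 = 271°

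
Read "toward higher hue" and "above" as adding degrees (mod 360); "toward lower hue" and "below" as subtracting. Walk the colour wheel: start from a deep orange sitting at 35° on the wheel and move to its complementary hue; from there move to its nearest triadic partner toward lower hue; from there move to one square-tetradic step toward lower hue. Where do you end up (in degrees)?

35 + 180 = 215°   (complement)
215 − 120 = 95°   (triadic ↓)
95 − 90 = 5°   (square ↓)

5°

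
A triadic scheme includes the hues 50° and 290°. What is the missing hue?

170°

A triad places three hues 120° apart.
The full set through 50° is {50°, 170°, 290°}.
Given {50°, 290°}, the missing hue is 170°.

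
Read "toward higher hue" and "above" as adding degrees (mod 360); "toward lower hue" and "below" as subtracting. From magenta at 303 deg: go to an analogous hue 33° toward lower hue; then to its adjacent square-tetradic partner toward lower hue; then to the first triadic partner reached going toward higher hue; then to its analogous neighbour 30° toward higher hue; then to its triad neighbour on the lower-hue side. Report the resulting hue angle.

210°

303 − 33 = 270°   (analog 33° ↓)
270 − 90 = 180°   (square ↓)
180 + 120 = 300°   (triadic ↑)
300 + 30 = 330°   (analog 30° ↑)
330 − 120 = 210°   (triadic ↓)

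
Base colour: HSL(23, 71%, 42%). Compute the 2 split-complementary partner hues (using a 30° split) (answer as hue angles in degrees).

173° and 233°

Split-complementary hues sit 30° either side of the complement.
Complement of 23°: 23 + 180 = 203°
203 − 30 = 173°
203 + 30 = 233°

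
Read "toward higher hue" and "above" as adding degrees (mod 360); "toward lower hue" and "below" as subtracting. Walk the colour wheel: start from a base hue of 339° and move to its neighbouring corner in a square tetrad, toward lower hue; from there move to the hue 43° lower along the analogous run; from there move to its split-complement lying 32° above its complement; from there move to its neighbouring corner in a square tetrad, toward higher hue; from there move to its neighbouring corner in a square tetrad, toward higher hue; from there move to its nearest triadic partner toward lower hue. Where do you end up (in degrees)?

118°

−90° (square ↓): 339 − 90 = 249°
−43° (analog 43° ↓): 249 − 43 = 206°
+212° (split-comp 32° ↑): 206 + 212 = 418 → 418 − 360 = 58°
+90° (square ↑): 58 + 90 = 148°
+90° (square ↑): 148 + 90 = 238°
−120° (triadic ↓): 238 − 120 = 118°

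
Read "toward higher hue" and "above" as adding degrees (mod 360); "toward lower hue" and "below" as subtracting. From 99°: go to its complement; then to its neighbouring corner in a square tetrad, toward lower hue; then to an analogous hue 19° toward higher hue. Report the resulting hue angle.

99 + 180 = 279°   (complement)
279 − 90 = 189°   (square ↓)
189 + 19 = 208°   (analog 19° ↑)

208°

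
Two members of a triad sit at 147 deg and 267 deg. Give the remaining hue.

A triad spaces three hues 120° apart.
The full set is {27°, 147°, 267°}.

27°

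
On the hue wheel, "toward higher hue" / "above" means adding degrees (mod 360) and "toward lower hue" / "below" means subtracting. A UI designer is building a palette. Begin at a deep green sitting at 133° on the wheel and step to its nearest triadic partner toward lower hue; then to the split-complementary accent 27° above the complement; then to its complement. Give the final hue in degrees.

40°

triadic ↓ −120°: 133 − 120 = 13°
split-comp 27° ↑ +207°: 13 + 207 = 220°
complement +180°: 220 + 180 = 400 → 400 − 360 = 40°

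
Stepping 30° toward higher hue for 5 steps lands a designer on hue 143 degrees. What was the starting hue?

353°

5 steps of 30° (toward higher hue) give a net shift of +150°.
Start = end − shift: 143 − 150 = -7 → -7 + 360 = 353°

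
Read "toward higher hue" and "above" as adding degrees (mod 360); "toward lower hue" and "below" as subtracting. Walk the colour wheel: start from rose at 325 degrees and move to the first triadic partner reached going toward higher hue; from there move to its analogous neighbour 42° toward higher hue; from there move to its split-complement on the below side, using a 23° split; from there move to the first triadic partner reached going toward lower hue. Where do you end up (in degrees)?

+120° (triadic ↑): 325 + 120 = 445 → 445 − 360 = 85°
+42° (analog 42° ↑): 85 + 42 = 127°
+157° (split-comp 23° ↓): 127 + 157 = 284°
−120° (triadic ↓): 284 − 120 = 164°

164°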